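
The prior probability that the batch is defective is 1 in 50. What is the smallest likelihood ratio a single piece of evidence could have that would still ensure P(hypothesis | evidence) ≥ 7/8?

343

Prior odds = 0.02/0.98 = 1/49.
Target odds = 0.875/0.125 = 7.
Required Bayes factor = 7 ÷ (1/49) = 343.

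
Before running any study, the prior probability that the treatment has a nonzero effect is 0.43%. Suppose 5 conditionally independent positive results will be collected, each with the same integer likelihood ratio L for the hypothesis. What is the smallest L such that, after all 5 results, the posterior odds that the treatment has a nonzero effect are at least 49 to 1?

7

Prior odds = 0.0043/0.9957 = 43/9957.
Target odds = 49.
Need L⁵ ≥ 49 ÷ (43/9957) = 487893/43.
6⁵ = 7776 < 487893/43 ≤ 16807 = 7⁵, so L = 7.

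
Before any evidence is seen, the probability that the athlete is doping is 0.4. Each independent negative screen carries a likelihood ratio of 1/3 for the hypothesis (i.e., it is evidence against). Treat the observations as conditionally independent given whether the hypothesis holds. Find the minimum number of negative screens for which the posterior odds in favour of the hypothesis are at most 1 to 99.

4

Prior odds: 0.4 ÷ 0.6 = 2/3.
Likelihood ratio per negative screen = 1/3.
Target odds = 1/99.
Require (1/3)ⁿ ≤ 1/99 ÷ (2/3) = 1/66.
(1/3)³ = 1/27 is still above 1/66 but (1/3)⁴ = 1/81 is at or below it, so n = 4.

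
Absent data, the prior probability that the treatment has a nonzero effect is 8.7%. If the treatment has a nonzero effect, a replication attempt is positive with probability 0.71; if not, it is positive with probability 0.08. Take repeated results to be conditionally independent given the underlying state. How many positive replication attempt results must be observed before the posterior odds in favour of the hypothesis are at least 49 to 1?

Prior odds: 0.087 ÷ 0.913 = 87/913.
Likelihood ratio of a positive = 0.71/0.08 = 8.875.
Target odds = 49.
Require 8.875ⁿ ≥ 49 ÷ (87/913) = 44737/87.
8.875² = 78.765625 falls short of 44737/87 but 8.875³ = 357911/512 reaches it, so n = 3.

3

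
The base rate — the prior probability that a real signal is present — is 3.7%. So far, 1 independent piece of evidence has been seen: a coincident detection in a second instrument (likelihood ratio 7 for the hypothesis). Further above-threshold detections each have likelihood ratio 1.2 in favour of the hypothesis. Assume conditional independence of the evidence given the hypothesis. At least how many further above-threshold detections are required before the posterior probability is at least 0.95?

Prior odds = 0.037/0.963 = 37/963.
Bayes factor of the evidence already in hand = 7.
Odds after that evidence = (37/963) × 7 = 259/963.
Target odds = 0.95/0.05 = 19.
Need 1.2ⁿ ≥ 19 ÷ (259/963) = 18297/259.
1.2²³ ≈66.2474 falls short of 18297/259 but 1.2²⁴ ≈79.4968 reaches it, so n = 24.

24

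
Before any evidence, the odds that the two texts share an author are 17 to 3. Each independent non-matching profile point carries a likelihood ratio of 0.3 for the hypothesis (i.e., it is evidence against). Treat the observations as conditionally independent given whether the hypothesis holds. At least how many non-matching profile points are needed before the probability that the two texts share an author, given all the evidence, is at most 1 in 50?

5

Prior odds = 17/3.
Likelihood ratio per non-matching profile point = 0.3.
Target posterior odds = 0.02/0.98 = 1/49.
Need (17/3) × 0.3ⁿ ≤ 1/49, i.e. 0.3ⁿ ≤ 3/833.
0.3⁴ = 0.0081 is still above 3/833 but 0.3⁵ = 243/100000 is at or below it, so n = 5.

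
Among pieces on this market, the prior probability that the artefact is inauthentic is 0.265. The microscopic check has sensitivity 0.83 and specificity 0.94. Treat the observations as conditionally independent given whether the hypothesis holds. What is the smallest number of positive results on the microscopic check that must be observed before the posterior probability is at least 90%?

2

Prior odds = 0.265/0.735 = 53/147.
False-positive rate = 1 − 0.94 = 0.06; likelihood ratio of a positive = 0.83/0.06 = 83/6.
Target odds: 0.9 ÷ 0.1 = 9.
Need (53/147) × (83/6)ⁿ ≥ 9, i.e. (83/6)ⁿ ≥ 1323/53.
(83/6)¹ = 83/6 falls short of 1323/53 but (83/6)² = 6889/36 reaches it, so n = 2.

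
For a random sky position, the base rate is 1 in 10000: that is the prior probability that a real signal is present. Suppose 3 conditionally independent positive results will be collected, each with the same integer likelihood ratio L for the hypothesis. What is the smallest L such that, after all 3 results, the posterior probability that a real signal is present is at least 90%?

Prior odds = 0.0001/0.9999 = 1/9999.
Target odds = 0.9/0.1 = 9.
Need L³ ≥ 9 ÷ (1/9999) = 89991.
44³ = 85184 < 89991 ≤ 91125 = 45³, so L = 45.

45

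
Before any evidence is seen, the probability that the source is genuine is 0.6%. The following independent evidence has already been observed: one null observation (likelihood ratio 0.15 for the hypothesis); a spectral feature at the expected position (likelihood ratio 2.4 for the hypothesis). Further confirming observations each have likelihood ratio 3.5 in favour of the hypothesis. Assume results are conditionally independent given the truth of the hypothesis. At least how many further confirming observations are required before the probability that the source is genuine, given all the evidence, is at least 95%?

8

Prior odds = 0.006/0.994 = 3/497.
Combined Bayes factor of the evidence already in hand = 0.15 × 2.4 = 0.36.
Odds after that evidence = (3/497) × 0.36 = 27/12425.
Target odds = 0.95/0.05 = 19.
Need 3.5ⁿ ≥ 19 ÷ (27/12425) = 236075/27.
3.5⁷ = 823543/128 falls short of 236075/27 but 3.5⁸ = 5764801/256 reaches it, so n = 8.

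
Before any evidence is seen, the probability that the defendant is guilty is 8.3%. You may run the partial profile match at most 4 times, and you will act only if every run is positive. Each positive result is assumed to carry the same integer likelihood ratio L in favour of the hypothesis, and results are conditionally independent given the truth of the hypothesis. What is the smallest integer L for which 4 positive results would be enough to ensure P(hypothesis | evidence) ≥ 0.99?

6

Prior odds = 0.083/0.917 = 83/917.
Target odds = 0.99/0.01 = 99.
Need L⁴ ≥ 99 ÷ (83/917) = 90783/83.
5⁴ = 625 < 90783/83 ≤ 1296 = 6⁴, so L = 6.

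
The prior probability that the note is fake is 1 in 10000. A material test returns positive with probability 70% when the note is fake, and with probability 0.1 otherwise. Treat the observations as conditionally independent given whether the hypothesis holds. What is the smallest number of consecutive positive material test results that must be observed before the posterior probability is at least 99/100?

8

Prior odds: 0.0001 ÷ 0.9999 = 1/9999.
Likelihood ratio of a positive result = 0.7/0.1 = 7.
Target odds: 0.99 ÷ 0.01 = 99.
Require 7ⁿ ≥ 99 ÷ (1/9999) = 989901.
7⁷ = 823543 falls short of 989901 but 7⁸ = 5764801 reaches it, so n = 8.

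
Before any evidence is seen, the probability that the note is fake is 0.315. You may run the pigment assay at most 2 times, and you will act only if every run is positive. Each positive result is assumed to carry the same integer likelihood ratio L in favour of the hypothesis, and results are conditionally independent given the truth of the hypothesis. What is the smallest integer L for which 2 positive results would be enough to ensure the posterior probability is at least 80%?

3

Prior odds = 0.315/0.685 = 63/137.
Target odds = 0.8/0.2 = 4.
Need L² ≥ 4 ÷ (63/137) = 548/63.
2² = 4 < 548/63 ≤ 9 = 3², so L = 3.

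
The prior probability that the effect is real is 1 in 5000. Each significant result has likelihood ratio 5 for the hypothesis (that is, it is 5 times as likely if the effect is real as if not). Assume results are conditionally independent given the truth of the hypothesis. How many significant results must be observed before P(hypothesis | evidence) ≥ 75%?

Prior odds: 0.0002 ÷ 0.9998 = 1/4999.
Likelihood ratio per significant result = 5.
Target odds: 0.75 ÷ 0.25 = 3.
Require 5ⁿ ≥ 3 ÷ (1/4999) = 14997.
5⁵ = 3125 falls short of 14997 but 5⁶ = 15625 reaches it, so n = 6.

6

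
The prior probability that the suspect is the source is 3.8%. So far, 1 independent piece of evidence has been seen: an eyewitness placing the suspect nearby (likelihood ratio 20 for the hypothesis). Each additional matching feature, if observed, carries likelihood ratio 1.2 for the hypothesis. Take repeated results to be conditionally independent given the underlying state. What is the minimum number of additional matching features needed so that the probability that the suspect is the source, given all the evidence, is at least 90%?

14

Prior odds = 0.038/0.962 = 19/481.
Bayes factor of the evidence already in hand = 20.
Odds after that evidence = (19/481) × 20 = 380/481.
Target odds = 0.9/0.1 = 9.
Need 1.2ⁿ ≥ 9 ÷ (380/481) = 4329/380.
1.2¹³ ≈10.6993 falls short of 4329/380 but 1.2¹⁴ ≈12.8392 reaches it, so n = 14.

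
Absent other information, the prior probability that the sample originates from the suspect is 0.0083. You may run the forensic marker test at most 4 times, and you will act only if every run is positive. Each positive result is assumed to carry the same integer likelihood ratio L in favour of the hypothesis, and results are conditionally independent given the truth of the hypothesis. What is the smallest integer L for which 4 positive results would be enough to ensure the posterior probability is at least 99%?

Prior odds = 0.0083/0.9917 = 83/9917.
Target odds = 0.99/0.01 = 99.
Need L⁴ ≥ 99 ÷ (83/9917) = 981783/83.
10⁴ = 10000 < 981783/83 ≤ 14641 = 11⁴, so L = 11.

11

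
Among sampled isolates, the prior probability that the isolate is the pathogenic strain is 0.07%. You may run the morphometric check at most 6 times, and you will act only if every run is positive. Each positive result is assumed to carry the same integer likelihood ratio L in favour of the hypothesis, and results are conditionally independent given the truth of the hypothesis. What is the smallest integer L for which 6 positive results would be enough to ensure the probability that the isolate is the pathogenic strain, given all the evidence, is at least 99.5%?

Prior odds = 0.0007/0.9993 = 7/9993.
Target odds = 0.995/0.005 = 199.
Need L⁶ ≥ 199 ÷ (7/9993) = 1988607/7.
8⁶ = 262144 < 1988607/7 ≤ 531441 = 9⁶, so L = 9.

9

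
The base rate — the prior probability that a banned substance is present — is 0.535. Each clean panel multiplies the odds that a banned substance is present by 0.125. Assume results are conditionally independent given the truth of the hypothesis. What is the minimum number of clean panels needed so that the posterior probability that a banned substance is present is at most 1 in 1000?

4

Prior odds = 0.535/0.465 = 107/93.
Likelihood ratio per clean panel = 0.125.
Target posterior odds = 0.001/0.999 = 1/999.
Require 0.125ⁿ ≤ 1/999 ÷ (107/93) = 31/35631.
0.125³ = 0.001953125 is still above 31/35631 but 0.125⁴ = 1/4096 is at or below it, so n = 4.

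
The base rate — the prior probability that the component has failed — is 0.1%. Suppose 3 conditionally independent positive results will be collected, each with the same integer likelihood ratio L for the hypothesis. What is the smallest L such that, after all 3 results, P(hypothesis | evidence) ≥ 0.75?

Prior odds = 0.001/0.999 = 1/999.
Target odds = 0.75/0.25 = 3.
Need L³ ≥ 3 ÷ (1/999) = 2997.
14³ = 2744 < 2997 ≤ 3375 = 15³, so L = 15.

15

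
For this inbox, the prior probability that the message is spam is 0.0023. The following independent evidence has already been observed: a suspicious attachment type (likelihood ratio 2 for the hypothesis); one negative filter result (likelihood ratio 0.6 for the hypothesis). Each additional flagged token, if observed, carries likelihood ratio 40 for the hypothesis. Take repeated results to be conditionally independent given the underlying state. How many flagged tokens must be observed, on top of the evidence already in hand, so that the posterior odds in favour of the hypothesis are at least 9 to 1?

3

Prior odds = 0.0023/0.9977 = 23/9977.
Combined Bayes factor of the evidence already in hand = 2 × 0.6 = 1.2.
Odds after that evidence = (23/9977) × 1.2 = 138/49885.
Target odds = 9.
Need 40ⁿ ≥ 9 ÷ (138/49885) = 149655/46.
40² = 1600 falls short of 149655/46 but 40³ = 64000 reaches it, so n = 3.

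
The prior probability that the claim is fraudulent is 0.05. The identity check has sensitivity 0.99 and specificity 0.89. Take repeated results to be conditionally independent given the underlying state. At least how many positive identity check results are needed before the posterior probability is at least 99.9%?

5

Prior odds: 0.05 ÷ 0.95 = 1/19.
False-positive rate = 1 − 0.89 = 0.11; likelihood ratio of a positive = 0.99/0.11 = 9.
Target odds: 0.999 ÷ 0.001 = 999.
Need (1/19) × 9ⁿ ≥ 999, i.e. 9ⁿ ≥ 18981.
9⁴ = 6561 falls short of 18981 but 9⁵ = 59049 reaches it, so n = 5.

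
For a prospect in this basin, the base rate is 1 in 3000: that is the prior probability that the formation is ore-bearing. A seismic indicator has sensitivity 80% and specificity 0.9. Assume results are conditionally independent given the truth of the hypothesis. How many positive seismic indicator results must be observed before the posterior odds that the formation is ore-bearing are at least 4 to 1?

5

Prior odds: (1/3000) ÷ (2999/3000) = 1/2999.
False-positive rate = 1 − 0.9 = 0.1; likelihood ratio of a positive = 0.8/0.1 = 8.
Target odds = 4.
Require 8ⁿ ≥ 4 ÷ (1/2999) = 11996.
8⁴ = 4096 falls short of 11996 but 8⁵ = 32768 reaches it, so n = 5.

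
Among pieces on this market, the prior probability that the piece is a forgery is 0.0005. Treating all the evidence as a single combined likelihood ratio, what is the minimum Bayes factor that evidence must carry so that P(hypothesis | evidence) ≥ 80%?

7996

Prior odds = 0.0005/0.9995 = 1/1999.
Target odds = 0.8/0.2 = 4.
Required Bayes factor = 4 ÷ (1/1999) = 7996.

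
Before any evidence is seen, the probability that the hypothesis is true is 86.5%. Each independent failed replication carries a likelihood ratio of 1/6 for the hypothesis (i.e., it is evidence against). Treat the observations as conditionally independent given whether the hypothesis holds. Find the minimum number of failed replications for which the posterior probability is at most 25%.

2

Prior odds = 0.865/0.135 = 173/27.
Likelihood ratio per failed replication = 1/6.
Target posterior odds = 0.25/0.75 = 1/3.
Require (1/6)ⁿ ≤ 1/3 ÷ (173/27) = 9/173.
(1/6)¹ = 1/6 is still above 9/173 but (1/6)² = 1/36 is at or below it, so n = 2.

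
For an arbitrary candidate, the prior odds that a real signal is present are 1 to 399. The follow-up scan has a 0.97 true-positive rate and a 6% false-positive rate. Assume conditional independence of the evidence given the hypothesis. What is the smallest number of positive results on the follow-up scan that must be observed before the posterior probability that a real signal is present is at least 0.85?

3

Prior odds = 1/399.
Likelihood ratio of a positive result = 0.97/0.06 = 97/6.
Target odds: 0.85 ÷ 0.15 = 17/3.
Require (97/6)ⁿ ≥ 17/3 ÷ (1/399) = 2261.
(97/6)² = 9409/36 falls short of 2261 but (97/6)³ = 912673/216 reaches it, so n = 3.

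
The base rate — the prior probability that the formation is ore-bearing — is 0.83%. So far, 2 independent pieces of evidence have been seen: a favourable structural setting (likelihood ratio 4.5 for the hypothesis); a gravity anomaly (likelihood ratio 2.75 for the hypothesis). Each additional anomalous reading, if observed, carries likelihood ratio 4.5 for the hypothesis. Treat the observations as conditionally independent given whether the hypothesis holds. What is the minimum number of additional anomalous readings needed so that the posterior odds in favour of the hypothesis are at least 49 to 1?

5

Prior odds = 0.0083/0.9917 = 83/9917.
Combined Bayes factor of the evidence already in hand = 4.5 × 2.75 = 12.375.
Odds after that evidence = (83/9917) × 12.375 = 8217/79336.
Target odds = 49.
Need 4.5ⁿ ≥ 49 ÷ (8217/79336) = 3887464/8217.
4.5⁴ = 410.0625 falls short of 3887464/8217 but 4.5⁵ = 1845.28125 reaches it, so n = 5.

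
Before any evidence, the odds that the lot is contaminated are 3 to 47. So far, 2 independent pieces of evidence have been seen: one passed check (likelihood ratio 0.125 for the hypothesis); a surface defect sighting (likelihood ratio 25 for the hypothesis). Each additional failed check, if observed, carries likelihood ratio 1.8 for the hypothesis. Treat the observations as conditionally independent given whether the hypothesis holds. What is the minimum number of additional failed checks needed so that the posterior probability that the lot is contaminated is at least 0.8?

Prior odds = 3/47.
Combined Bayes factor of the evidence already in hand = 0.125 × 25 = 3.125.
Odds after that evidence = (3/47) × 3.125 = 75/376.
Target odds = 0.8/0.2 = 4.
Need 1.8ⁿ ≥ 4 ÷ (75/376) = 1504/75.
1.8⁵ = 18.89568 falls short of 1504/75 but 1.8⁶ = 531441/15625 reaches it, so n = 6.

6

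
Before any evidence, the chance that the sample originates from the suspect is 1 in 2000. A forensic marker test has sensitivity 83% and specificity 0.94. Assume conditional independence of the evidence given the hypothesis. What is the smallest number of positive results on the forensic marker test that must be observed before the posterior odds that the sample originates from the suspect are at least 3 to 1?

Prior odds: 0.0005 ÷ 0.9995 = 1/1999.
False-positive rate = 1 − 0.94 = 0.06; likelihood ratio of a positive = 0.83/0.06 = 83/6.
Target odds = 3.
Need (1/1999) × (83/6)ⁿ ≥ 3, i.e. (83/6)ⁿ ≥ 5997.
(83/6)³ = 571787/216 falls short of 5997 but (83/6)⁴ = 47458321/1296 reaches it, so n = 4.

4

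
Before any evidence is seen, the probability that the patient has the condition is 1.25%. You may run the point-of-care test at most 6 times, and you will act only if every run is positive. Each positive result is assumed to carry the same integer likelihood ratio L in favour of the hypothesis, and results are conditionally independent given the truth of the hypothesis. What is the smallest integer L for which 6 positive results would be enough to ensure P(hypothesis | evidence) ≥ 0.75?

3

Prior odds = 0.0125/0.9875 = 1/79.
Target odds = 0.75/0.25 = 3.
Need L⁶ ≥ 3 ÷ (1/79) = 237.
2⁶ = 64 < 237 ≤ 729 = 3⁶, so L = 3.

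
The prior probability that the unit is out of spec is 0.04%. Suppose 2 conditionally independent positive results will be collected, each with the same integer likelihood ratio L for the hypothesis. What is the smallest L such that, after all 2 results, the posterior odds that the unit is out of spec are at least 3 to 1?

Prior odds = 0.0004/0.9996 = 1/2499.
Target odds = 3.
Need L² ≥ 3 ÷ (1/2499) = 7497.
86² = 7396 < 7497 ≤ 7569 = 87², so L = 87.

87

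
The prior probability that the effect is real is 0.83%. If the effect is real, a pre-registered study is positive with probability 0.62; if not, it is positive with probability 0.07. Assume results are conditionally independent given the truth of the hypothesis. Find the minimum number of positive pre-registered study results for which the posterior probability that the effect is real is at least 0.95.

4

Prior odds: 0.0083 ÷ 0.9917 = 83/9917.
Likelihood ratio of a positive = 0.62/0.07 = 62/7.
Target posterior odds = 0.95/0.05 = 19.
Require (62/7)ⁿ ≥ 19 ÷ (83/9917) = 188423/83.
(62/7)³ = 238328/343 falls short of 188423/83 but (62/7)⁴ = 14776336/2401 reaches it, so n = 4.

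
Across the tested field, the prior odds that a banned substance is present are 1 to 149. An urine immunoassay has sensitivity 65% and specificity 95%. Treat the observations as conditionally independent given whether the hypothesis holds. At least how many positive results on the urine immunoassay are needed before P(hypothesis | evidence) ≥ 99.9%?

5

Prior odds = 1/149.
False-positive rate = 1 − 0.95 = 0.05; likelihood ratio of a positive = 0.65/0.05 = 13.
Target odds: 0.999 ÷ 0.001 = 999.
Require 13ⁿ ≥ 999 ÷ (1/149) = 148851.
13⁴ = 28561 falls short of 148851 but 13⁵ = 371293 reaches it, so n = 5.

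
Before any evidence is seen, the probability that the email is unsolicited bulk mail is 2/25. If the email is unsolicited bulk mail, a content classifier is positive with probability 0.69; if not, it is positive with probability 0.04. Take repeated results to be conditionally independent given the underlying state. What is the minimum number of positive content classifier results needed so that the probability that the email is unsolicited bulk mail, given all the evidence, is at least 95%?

2

Prior odds = 0.08/0.92 = 2/23.
Likelihood ratio of a positive = 0.69/0.04 = 17.25.
Target posterior odds = 0.95/0.05 = 19.
Need (2/23) × 17.25ⁿ ≥ 19, i.e. 17.25ⁿ ≥ 218.5.
17.25¹ = 17.25 falls short of 218.5 but 17.25² = 297.5625 reaches it, so n = 2.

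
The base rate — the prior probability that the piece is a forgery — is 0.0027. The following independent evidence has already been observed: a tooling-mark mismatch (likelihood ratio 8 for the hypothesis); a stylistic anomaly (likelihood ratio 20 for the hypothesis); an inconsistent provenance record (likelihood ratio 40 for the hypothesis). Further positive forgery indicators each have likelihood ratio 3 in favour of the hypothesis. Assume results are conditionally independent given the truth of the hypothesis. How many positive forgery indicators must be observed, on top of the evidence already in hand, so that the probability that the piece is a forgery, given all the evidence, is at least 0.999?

4

Prior odds = 0.0027/0.9973 = 27/9973.
Combined Bayes factor of the evidence already in hand = 8 × 20 × 40 = 6400.
Odds after that evidence = (27/9973) × 6400 = 172800/9973.
Target odds = 0.999/0.001 = 999.
Need 3ⁿ ≥ 999 ÷ (172800/9973) = 57.65640625.
3³ = 27 falls short of 57.65640625 but 3⁴ = 81 reaches it, so n = 4.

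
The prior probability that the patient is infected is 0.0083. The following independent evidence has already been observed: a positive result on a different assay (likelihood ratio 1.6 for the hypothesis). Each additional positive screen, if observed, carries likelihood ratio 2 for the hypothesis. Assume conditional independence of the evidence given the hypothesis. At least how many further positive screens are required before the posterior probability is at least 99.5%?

14

Prior odds = 0.0083/0.9917 = 83/9917.
Bayes factor of the evidence already in hand = 1.6.
Odds after that evidence = (83/9917) × 1.6 = 664/49585.
Target odds = 0.995/0.005 = 199.
Need 2ⁿ ≥ 199 ÷ (664/49585) = 9867415/664.
2¹³ = 8192 falls short of 9867415/664 but 2¹⁴ = 16384 reaches it, so n = 14.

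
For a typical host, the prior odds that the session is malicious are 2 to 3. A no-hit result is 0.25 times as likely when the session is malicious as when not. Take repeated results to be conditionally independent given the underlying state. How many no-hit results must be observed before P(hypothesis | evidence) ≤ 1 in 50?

Prior odds = 2/3.
Likelihood ratio per no-hit result = 0.25.
Target odds: 0.02 ÷ 0.98 = 1/49.
Require 0.25ⁿ ≤ 1/49 ÷ (2/3) = 3/98.
0.25² = 0.0625 is still above 3/98 but 0.25³ = 0.015625 is at or below it, so n = 3.

3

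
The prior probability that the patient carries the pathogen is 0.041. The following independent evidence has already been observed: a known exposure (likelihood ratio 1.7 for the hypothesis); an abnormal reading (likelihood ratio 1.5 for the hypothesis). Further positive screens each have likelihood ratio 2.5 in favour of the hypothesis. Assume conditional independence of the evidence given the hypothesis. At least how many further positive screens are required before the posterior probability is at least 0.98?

7

Prior odds = 0.041/0.959 = 41/959.
Combined Bayes factor of the evidence already in hand = 1.7 × 1.5 = 2.55.
Odds after that evidence = (41/959) × 2.55 = 2091/19180.
Target odds = 0.98/0.02 = 49.
Need 2.5ⁿ ≥ 49 ÷ (2091/19180) = 939820/2091.
2.5⁶ = 244.140625 falls short of 939820/2091 but 2.5⁷ = 610.3515625 reaches it, so n = 7.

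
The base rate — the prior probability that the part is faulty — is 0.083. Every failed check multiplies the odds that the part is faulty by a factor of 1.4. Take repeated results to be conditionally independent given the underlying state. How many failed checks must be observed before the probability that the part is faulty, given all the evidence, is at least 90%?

Prior odds = 0.083/0.917 = 83/917.
Likelihood ratio per failed check = 1.4.
Target posterior odds = 0.9/0.1 = 9.
Need (83/917) × 1.4ⁿ ≥ 9, i.e. 1.4ⁿ ≥ 8253/83.
1.4¹³ ≈79.3715 falls short of 8253/83 but 1.4¹⁴ ≈111.12 reaches it, so n = 14.

14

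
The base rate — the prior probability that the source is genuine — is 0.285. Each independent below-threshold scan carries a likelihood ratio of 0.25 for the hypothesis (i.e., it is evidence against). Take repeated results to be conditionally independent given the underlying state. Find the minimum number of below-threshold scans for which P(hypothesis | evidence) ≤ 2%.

3

Prior odds = 0.285/0.715 = 57/143.
Likelihood ratio per below-threshold scan = 0.25.
Target posterior odds = 0.02/0.98 = 1/49.
Need (57/143) × 0.25ⁿ ≤ 1/49, i.e. 0.25ⁿ ≤ 143/2793.
0.25² = 0.0625 is still above 143/2793 but 0.25³ = 0.015625 is at or below it, so n = 3.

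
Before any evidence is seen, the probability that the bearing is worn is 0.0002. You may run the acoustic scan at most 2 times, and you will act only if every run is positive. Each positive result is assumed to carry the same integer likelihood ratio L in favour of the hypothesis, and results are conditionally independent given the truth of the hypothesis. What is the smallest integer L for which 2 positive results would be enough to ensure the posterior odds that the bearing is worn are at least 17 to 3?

Prior odds = 0.0002/0.9998 = 1/4999.
Target odds = 17/3.
Need L² ≥ 17/3 ÷ (1/4999) = 84983/3.
168² = 28224 < 84983/3 ≤ 28561 = 169², so L = 169.

169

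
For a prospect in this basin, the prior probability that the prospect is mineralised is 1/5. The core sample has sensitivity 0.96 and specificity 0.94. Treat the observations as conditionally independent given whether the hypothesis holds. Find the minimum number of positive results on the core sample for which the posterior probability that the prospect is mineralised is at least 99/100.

3

Prior odds: 0.2 ÷ 0.8 = 0.25.
False-positive rate = 1 − 0.94 = 0.06; likelihood ratio of a positive = 0.96/0.06 = 16.
Target posterior odds = 0.99/0.01 = 99.
Need 0.25 × 16ⁿ ≥ 99, i.e. 16ⁿ ≥ 396.
16² = 256 falls short of 396 but 16³ = 4096 reaches it, so n = 3.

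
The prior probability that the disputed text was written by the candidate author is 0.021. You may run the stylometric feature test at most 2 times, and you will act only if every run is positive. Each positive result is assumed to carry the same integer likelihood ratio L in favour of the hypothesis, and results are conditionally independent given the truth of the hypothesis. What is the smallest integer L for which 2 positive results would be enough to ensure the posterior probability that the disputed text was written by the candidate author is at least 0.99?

68

Prior odds = 0.021/0.979 = 21/979.
Target odds = 0.99/0.01 = 99.
Need L² ≥ 99 ÷ (21/979) = 32307/7.
67² = 4489 < 32307/7 ≤ 4624 = 68², so L = 68.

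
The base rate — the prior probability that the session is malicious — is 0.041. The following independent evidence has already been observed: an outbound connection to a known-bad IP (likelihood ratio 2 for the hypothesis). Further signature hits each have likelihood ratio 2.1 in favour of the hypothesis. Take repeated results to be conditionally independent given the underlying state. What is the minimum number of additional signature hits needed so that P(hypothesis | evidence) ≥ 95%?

8

Prior odds = 0.041/0.959 = 41/959.
Bayes factor of the evidence already in hand = 2.
Odds after that evidence = (41/959) × 2 = 82/959.
Target odds = 0.95/0.05 = 19.
Need 2.1ⁿ ≥ 19 ÷ (82/959) = 18221/82.
2.1⁷ ≈180.109 falls short of 18221/82 but 2.1⁸ ≈378.229 reaches it, so n = 8.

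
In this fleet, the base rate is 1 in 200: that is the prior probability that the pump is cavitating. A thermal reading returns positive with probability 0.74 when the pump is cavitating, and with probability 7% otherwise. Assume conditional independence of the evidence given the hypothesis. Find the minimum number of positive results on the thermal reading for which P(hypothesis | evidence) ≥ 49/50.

Prior odds = 0.005/0.995 = 1/199.
Likelihood ratio of a positive result = 0.74/0.07 = 74/7.
Target odds: 0.98 ÷ 0.02 = 49.
Require (74/7)ⁿ ≥ 49 ÷ (1/199) = 9751.
(74/7)³ = 405224/343 falls short of 9751 but (74/7)⁴ = 29986576/2401 reaches it, so n = 4.

4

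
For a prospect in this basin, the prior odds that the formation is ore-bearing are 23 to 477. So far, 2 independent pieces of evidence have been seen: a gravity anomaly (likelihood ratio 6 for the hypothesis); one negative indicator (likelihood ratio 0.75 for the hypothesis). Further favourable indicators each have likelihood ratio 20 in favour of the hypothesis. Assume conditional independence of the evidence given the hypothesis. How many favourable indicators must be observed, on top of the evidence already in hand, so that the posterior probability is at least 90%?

2

Prior odds = 23/477.
Combined Bayes factor of the evidence already in hand = 6 × 0.75 = 4.5.
Odds after that evidence = (23/477) × 4.5 = 23/106.
Target odds = 0.9/0.1 = 9.
Need 20ⁿ ≥ 9 ÷ (23/106) = 954/23.
20¹ = 20 falls short of 954/23 but 20² = 400 reaches it, so n = 2.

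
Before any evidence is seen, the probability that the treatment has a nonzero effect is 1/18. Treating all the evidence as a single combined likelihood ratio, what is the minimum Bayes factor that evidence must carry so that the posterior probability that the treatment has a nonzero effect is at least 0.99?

1683

Prior odds = (1/18)/(17/18) = 1/17.
Target odds = 0.99/0.01 = 99.
Required Bayes factor = 99 ÷ (1/17) = 1683.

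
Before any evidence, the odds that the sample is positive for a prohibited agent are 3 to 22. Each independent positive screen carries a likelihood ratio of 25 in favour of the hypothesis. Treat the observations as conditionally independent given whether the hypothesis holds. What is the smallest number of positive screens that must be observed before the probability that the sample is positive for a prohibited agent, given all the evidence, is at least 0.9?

Prior odds = 3/22.
Likelihood ratio per positive screen = 25.
Target posterior odds = 0.9/0.1 = 9.
Require 25ⁿ ≥ 9 ÷ (3/22) = 66.
25¹ = 25 falls short of 66 but 25² = 625 reaches it, so n = 2.

2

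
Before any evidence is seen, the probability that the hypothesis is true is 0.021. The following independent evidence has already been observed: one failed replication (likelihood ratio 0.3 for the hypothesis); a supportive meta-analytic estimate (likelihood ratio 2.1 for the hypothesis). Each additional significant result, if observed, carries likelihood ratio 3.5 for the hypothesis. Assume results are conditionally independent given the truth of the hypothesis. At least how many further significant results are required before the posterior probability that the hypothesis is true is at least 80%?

Prior odds = 0.021/0.979 = 21/979.
Combined Bayes factor of the evidence already in hand = 0.3 × 2.1 = 0.63.
Odds after that evidence = (21/979) × 0.63 = 1323/97900.
Target odds = 0.8/0.2 = 4.
Need 3.5ⁿ ≥ 4 ÷ (1323/97900) = 391600/1323.
3.5⁴ = 150.0625 falls short of 391600/1323 but 3.5⁵ = 525.21875 reaches it, so n = 5.

5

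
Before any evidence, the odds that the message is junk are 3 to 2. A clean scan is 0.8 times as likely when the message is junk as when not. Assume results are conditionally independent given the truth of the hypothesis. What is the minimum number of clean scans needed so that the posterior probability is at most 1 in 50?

20

Prior odds = 1.5.
Likelihood ratio per clean scan = 0.8.
Target posterior odds = 0.02/0.98 = 1/49.
Need 1.5 × 0.8ⁿ ≤ 1/49, i.e. 0.8ⁿ ≤ 2/147.
0.8¹⁹ ≈0.0144115 is still above 2/147 but 0.8²⁰ ≈0.0115292 is at or below it, so n = 20.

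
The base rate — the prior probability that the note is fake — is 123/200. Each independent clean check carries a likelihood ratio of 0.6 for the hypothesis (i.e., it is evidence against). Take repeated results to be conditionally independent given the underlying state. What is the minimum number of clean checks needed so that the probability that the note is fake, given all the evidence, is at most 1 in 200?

12

Prior odds: 0.615 ÷ 0.385 = 123/77.
Likelihood ratio per clean check = 0.6.
Target odds: 0.005 ÷ 0.995 = 1/199.
Need (123/77) × 0.6ⁿ ≤ 1/199, i.e. 0.6ⁿ ≤ 77/24477.
0.6¹¹ = 177147/48828125 is still above 77/24477 but 0.6¹² = 531441/244140625 is at or below it, so n = 12.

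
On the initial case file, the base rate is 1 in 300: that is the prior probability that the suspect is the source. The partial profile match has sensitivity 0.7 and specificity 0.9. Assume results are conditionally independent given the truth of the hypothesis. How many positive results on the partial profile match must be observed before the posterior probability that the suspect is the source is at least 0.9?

Prior odds = (1/300)/(299/300) = 1/299.
False-positive rate = 1 − 0.9 = 0.1; likelihood ratio of a positive = 0.7/0.1 = 7.
Target posterior odds = 0.9/0.1 = 9.
Require 7ⁿ ≥ 9 ÷ (1/299) = 2691.
7⁴ = 2401 falls short of 2691 but 7⁵ = 16807 reaches it, so n = 5.

5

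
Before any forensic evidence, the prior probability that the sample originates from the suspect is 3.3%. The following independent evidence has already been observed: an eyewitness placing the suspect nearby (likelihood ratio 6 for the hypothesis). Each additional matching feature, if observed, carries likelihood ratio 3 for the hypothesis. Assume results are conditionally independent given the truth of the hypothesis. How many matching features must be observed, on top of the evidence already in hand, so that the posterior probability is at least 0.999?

Prior odds = 0.033/0.967 = 33/967.
Bayes factor of the evidence already in hand = 6.
Odds after that evidence = (33/967) × 6 = 198/967.
Target odds = 0.999/0.001 = 999.
Need 3ⁿ ≥ 999 ÷ (198/967) = 107337/22.
3⁷ = 2187 falls short of 107337/22 but 3⁸ = 6561 reaches it, so n = 8.

8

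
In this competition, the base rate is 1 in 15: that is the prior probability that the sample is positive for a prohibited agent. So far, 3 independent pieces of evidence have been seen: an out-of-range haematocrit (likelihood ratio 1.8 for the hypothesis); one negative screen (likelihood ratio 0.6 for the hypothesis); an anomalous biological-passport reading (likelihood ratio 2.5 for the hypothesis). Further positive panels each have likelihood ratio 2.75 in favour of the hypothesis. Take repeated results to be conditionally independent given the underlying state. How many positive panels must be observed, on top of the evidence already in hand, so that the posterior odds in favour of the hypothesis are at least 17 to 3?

Prior odds = (1/15)/(14/15) = 1/14.
Combined Bayes factor of the evidence already in hand = 1.8 × 0.6 × 2.5 = 2.7.
Odds after that evidence = (1/14) × 2.7 = 27/140.
Target odds = 17/3.
Need 2.75ⁿ ≥ 17/3 ÷ (27/140) = 2380/81.
2.75³ = 20.796875 falls short of 2380/81 but 2.75⁴ = 57.19140625 reaches it, so n = 4.

4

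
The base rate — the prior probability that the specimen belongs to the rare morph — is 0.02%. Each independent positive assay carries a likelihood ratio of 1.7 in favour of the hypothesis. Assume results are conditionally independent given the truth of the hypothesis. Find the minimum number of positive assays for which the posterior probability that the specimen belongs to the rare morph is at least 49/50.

24

Prior odds = 0.0002/0.9998 = 1/4999.
Likelihood ratio per positive assay = 1.7.
Target posterior odds = 0.98/0.02 = 49.
Need (1/4999) × 1.7ⁿ ≥ 49, i.e. 1.7ⁿ ≥ 244951.
1.7²³ ≈199676 falls short of 244951 but 1.7²⁴ ≈339449 reaches it, so n = 24.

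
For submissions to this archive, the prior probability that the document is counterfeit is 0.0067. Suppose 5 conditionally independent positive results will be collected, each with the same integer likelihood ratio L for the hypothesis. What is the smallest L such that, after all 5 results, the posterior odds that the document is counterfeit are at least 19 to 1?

5

Prior odds = 0.0067/0.9933 = 67/9933.
Target odds = 19.
Need L⁵ ≥ 19 ÷ (67/9933) = 188727/67.
4⁵ = 1024 < 188727/67 ≤ 3125 = 5⁵, so L = 5.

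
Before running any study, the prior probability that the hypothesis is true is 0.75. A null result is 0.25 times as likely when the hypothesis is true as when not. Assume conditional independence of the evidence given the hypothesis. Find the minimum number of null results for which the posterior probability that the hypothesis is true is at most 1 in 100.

Prior odds: 0.75 ÷ 0.25 = 3.
Likelihood ratio per null result = 0.25.
Target odds: 0.01 ÷ 0.99 = 1/99.
Need 3 × 0.25ⁿ ≤ 1/99, i.e. 0.25ⁿ ≤ 1/297.
0.25⁴ = 0.00390625 is still above 1/297 but 0.25⁵ = 1/1024 is at or below it, so n = 5.

5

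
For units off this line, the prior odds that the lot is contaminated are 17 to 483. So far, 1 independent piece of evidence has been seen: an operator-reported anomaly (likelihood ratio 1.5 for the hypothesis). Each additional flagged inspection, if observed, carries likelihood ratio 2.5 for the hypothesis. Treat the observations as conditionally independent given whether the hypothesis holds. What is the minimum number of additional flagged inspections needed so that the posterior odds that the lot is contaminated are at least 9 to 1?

6

Prior odds = 17/483.
Bayes factor of the evidence already in hand = 1.5.
Odds after that evidence = (17/483) × 1.5 = 17/322.
Target odds = 9.
Need 2.5ⁿ ≥ 9 ÷ (17/322) = 2898/17.
2.5⁵ = 97.65625 falls short of 2898/17 but 2.5⁶ = 244.140625 reaches it, so n = 6.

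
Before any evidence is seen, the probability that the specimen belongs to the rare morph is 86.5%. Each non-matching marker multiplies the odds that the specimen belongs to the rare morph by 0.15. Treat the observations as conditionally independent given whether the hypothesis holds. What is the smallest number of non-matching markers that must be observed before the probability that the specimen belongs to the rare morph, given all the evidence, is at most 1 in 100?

4

Prior odds: 0.865 ÷ 0.135 = 173/27.
Likelihood ratio per non-matching marker = 0.15.
Target odds: 0.01 ÷ 0.99 = 1/99.
Require 0.15ⁿ ≤ 1/99 ÷ (173/27) = 3/1903.
0.15³ = 0.003375 is still above 3/1903 but 0.15⁴ = 81/160000 is at or below it, so n = 4.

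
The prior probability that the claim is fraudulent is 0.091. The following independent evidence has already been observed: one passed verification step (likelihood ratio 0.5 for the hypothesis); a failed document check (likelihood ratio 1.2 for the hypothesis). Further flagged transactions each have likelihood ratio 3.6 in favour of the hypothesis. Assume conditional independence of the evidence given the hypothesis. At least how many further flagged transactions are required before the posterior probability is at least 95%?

Prior odds = 0.091/0.909 = 91/909.
Combined Bayes factor of the evidence already in hand = 0.5 × 1.2 = 0.6.
Odds after that evidence = (91/909) × 0.6 = 91/1515.
Target odds = 0.95/0.05 = 19.
Need 3.6ⁿ ≥ 19 ÷ (91/1515) = 28785/91.
3.6⁴ = 167.9616 falls short of 28785/91 but 3.6⁵ = 604.66176 reaches it, so n = 5.

5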